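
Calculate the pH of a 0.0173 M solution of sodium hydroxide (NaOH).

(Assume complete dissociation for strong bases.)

[OH⁻] = 0.0173 M for strong base. pOH = -log[OH⁻] = 1.76, pH = 14 - pOH

pH = 12.24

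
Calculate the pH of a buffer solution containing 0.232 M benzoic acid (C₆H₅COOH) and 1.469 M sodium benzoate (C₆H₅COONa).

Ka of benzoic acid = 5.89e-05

pKa = -log(5.89e-05) = 4.23. pH = pKa + log([A⁻]/[HA]) = 4.23 + log(1.469/0.232)

pH = 5.03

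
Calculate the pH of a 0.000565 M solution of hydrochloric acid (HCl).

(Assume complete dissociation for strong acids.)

[H⁺] = 0.000565 M for strong acid. pH = -log[H⁺] = -log(0.000565)

pH = 3.25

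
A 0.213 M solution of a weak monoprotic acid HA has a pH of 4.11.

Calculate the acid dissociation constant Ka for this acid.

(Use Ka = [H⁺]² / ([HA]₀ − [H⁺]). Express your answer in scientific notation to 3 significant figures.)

[H⁺] = 10^(−pH) = 10^(−4.11) = 7.762e-05 M. For HA ⇌ H⁺ + A⁻, Ka = [H⁺][A⁻]/[HA] = [H⁺]² / ([HA]₀ − [H⁺]) = (7.762e-05)² / (0.213 − 7.762e-05) = 2.83e-08.

K_a = 2.83e-08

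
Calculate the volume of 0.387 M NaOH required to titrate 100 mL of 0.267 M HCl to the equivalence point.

At equivalence: moles acid = moles base. moles HCl = 0.267 × 100/1000 = 0.0267 mol. V_base = moles / 0.387 × 1000 = 69.0 mL.

V_{base} = 69.0 mL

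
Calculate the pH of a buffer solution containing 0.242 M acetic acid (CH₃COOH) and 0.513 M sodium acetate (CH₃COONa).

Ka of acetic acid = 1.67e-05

pKa = -log(1.67e-05) = 4.78. pH = pKa + log([A⁻]/[HA]) = 4.78 + log(0.513/0.242)

pH = 5.10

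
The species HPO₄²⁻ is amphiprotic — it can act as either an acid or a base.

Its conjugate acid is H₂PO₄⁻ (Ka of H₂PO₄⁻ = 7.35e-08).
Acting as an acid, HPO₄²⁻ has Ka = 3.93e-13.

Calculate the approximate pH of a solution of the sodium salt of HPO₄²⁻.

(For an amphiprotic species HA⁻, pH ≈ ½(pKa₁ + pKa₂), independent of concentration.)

pKa₁ = -log(7.35e-08) = 7.13; pKa₂ = -log(3.93e-13) = 12.41. For an amphiprotic species, pH ≈ ½(pKa₁ + pKa₂) = ½(7.13 + 12.41) = 9.77.

pH = 9.77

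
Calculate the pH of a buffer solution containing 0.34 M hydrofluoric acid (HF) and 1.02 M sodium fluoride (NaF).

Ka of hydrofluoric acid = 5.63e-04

pKa = -log(5.63e-04) = 3.25. pH = pKa + log([A⁻]/[HA]) = 3.25 + log(1.02/0.34)

pH = 3.73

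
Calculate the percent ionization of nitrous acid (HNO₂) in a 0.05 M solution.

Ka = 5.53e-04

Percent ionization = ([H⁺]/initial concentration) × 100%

Using Ka equilibrium: x² + Ka×x - Ka×C = 0. Solving: [H⁺] = 4.9891e-03. Percent = (4.9891e-03/0.05) × 100

Percent ionization = 9.98%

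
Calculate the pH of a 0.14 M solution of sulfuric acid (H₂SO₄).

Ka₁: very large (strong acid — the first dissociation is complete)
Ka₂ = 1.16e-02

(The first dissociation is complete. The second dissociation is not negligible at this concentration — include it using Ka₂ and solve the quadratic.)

First dissociation is complete: [H⁺]₀ = [HSO₄⁻]₀ = C = 0.14 M. Second dissociation HSO₄⁻ ⇌ H⁺ + SO₄²⁻: let x = [SO₄²⁻]. Ka₂ = (C + x)·x / (C − x) = 1.16e-02 → x² + (C + Ka₂)·x − Ka₂·C = 0 → x² + 0.15160·x − 1.624e-03 = 0. x = (−0.15160 + √(0.15160² + 4 × 1.624e-03)) / 2 = 1.0047e-02 M. [H⁺] = C + x = 0.14 + 1.0047e-02 = 1.5005e-01 M. pH = -log(1.5005e-01) = 0.82.

pH = 0.82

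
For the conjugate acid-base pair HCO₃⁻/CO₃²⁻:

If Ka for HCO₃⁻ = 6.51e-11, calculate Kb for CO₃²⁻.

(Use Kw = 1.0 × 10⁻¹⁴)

For a conjugate pair Ka × Kb = Kw, so Kb = Kw/Ka = 1.0 × 10⁻¹⁴ / 6.51e-11 = 1.54e-04.

K_b = 1.54e-04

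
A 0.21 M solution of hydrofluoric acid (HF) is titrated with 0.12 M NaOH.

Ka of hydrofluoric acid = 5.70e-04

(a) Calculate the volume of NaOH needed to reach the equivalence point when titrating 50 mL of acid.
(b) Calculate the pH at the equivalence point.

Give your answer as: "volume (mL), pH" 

moles acid = 0.21 × 50/1000 = 0.0105 mol; V_base = moles/0.12 × 1000 = 87.5 mL. At equivalence only the conjugate base is present: [A⁻] = 0.0105/0.138 = 7.6364e-02 M. Kb = Kw/Ka = 1.75e-11; [OH⁻] = √(Kb × [A⁻]) = 1.1575e-06; pOH = 5.94; pH = 14 - pOH = 8.06.

V = 87.5 mL, pH = 8.06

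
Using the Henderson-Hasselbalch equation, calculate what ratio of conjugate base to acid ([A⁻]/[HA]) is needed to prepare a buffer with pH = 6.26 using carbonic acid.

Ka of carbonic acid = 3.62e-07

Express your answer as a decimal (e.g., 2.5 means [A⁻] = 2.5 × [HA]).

pKa = -log(3.62e-07) = 6.4413. pH = pKa + log([A⁻]/[HA]), so log([A⁻]/[HA]) = pH − pKa = 6.26 − 6.4413 = -0.1813. [A⁻]/[HA] = 10^(-0.1813) = 0.659

[A⁻]/[HA] = 0.659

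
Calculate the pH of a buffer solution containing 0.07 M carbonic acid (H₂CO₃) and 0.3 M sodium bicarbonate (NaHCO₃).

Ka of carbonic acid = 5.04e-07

pKa = -log(5.04e-07) = 6.30. pH = pKa + log([A⁻]/[HA]) = 6.30 + log(0.3/0.07)

pH = 6.93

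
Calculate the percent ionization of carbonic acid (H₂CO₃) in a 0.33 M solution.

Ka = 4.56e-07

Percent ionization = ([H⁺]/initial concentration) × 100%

Using Ka equilibrium: x² + Ka×x - Ka×C = 0. Solving: [H⁺] = 3.8769e-04. Percent = (3.8769e-04/0.33) × 100

Percent ionization = 0.117%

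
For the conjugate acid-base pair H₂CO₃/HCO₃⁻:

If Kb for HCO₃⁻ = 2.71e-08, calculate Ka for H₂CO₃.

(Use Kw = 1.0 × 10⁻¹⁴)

For a conjugate pair Ka × Kb = Kw, so Ka = Kw/Kb = 1.0 × 10⁻¹⁴ / 2.71e-08 = 3.69e-07.

K_a = 3.69e-07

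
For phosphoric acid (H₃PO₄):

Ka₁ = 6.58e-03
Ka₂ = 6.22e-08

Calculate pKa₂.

pKa₂ = -log(Ka₂) = -log(6.22e-08) = 7.21.

pK_{a2} = 7.21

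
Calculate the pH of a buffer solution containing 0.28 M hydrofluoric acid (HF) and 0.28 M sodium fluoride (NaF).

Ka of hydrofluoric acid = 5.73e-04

pKa = -log(5.73e-04) = 3.24. pH = pKa + log([A⁻]/[HA]) = 3.24 + log(0.28/0.28)

pH = 3.24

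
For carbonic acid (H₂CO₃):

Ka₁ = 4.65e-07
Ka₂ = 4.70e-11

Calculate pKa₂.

pKa₂ = -log(Ka₂) = -log(4.70e-11) = 10.33.

pK_{a2} = 10.33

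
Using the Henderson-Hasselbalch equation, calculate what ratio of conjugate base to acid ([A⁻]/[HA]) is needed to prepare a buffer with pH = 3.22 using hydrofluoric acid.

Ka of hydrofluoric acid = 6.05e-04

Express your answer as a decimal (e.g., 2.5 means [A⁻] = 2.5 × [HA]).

pKa = -log(6.05e-04) = 3.2182. pH = pKa + log([A⁻]/[HA]), so log([A⁻]/[HA]) = pH − pKa = 3.22 − 3.2182 = 0.0018. [A⁻]/[HA] = 10^(0.0018) = 1.00

[A⁻]/[HA] = 1.00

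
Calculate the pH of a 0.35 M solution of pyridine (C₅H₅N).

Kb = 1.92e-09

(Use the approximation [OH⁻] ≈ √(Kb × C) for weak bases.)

[OH⁻] = √(Kb × C) = √(1.92e-09 × 0.35) = 2.5923e-05. pOH = 4.59, pH = 14 - pOH

pH = 9.41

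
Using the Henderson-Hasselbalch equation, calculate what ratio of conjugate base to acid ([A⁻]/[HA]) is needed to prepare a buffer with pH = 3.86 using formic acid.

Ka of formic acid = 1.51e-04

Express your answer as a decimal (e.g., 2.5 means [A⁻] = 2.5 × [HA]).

pKa = -log(1.51e-04) = 3.8210. pH = pKa + log([A⁻]/[HA]), so log([A⁻]/[HA]) = pH − pKa = 3.86 − 3.8210 = 0.0390. [A⁻]/[HA] = 10^(0.0390) = 1.09

[A⁻]/[HA] = 1.09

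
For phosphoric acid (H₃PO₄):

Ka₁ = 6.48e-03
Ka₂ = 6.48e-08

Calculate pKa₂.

pKa₂ = -log(Ka₂) = -log(6.48e-08) = 7.19.

pK_{a2} = 7.19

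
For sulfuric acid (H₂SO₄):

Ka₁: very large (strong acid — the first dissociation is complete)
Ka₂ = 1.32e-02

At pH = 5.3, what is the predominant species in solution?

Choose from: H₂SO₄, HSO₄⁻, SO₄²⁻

The first dissociation is complete, so H₂SO₄ itself is never the predominant species in water; pKa₂ = -log(1.32e-02) = 1.88. For a polyprotic acid the predominant species crosses at each pKa: below pKa_n the protonated form dominates, above it the deprotonated form does. At pH = 5.3, the predominant species is SO₄²⁻.

SO₄²⁻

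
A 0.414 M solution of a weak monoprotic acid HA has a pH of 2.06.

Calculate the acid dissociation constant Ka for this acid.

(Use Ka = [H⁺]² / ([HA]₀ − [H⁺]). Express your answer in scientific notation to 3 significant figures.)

[H⁺] = 10^(−pH) = 10^(−2.06) = 8.710e-03 M. For HA ⇌ H⁺ + A⁻, Ka = [H⁺][A⁻]/[HA] = [H⁺]² / ([HA]₀ − [H⁺]) = (8.710e-03)² / (0.414 − 8.710e-03) = 1.87e-04.

K_a = 1.87e-04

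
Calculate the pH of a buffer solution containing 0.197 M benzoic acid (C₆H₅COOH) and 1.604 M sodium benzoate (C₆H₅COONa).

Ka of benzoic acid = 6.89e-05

pKa = -log(6.89e-05) = 4.16. pH = pKa + log([A⁻]/[HA]) = 4.16 + log(1.604/0.197)

pH = 5.07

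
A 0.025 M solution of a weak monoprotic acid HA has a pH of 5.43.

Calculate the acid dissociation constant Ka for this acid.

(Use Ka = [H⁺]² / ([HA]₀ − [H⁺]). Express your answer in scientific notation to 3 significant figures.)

[H⁺] = 10^(−pH) = 10^(−5.43) = 3.715e-06 M. For HA ⇌ H⁺ + A⁻, Ka = [H⁺][A⁻]/[HA] = [H⁺]² / ([HA]₀ − [H⁺]) = (3.715e-06)² / (0.025 − 3.715e-06) = 5.52e-10.

K_a = 5.52e-10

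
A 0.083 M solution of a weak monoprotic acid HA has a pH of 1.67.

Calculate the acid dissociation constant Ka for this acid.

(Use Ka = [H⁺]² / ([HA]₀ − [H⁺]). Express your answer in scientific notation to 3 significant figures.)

[H⁺] = 10^(−pH) = 10^(−1.67) = 2.138e-02 M. For HA ⇌ H⁺ + A⁻, Ka = [H⁺][A⁻]/[HA] = [H⁺]² / ([HA]₀ − [H⁺]) = (2.138e-02)² / (0.083 − 2.138e-02) = 7.42e-03.

K_a = 7.42e-03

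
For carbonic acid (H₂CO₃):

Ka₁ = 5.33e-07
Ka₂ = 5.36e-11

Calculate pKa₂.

pKa₂ = -log(Ka₂) = -log(5.36e-11) = 10.27.

pK_{a2} = 10.27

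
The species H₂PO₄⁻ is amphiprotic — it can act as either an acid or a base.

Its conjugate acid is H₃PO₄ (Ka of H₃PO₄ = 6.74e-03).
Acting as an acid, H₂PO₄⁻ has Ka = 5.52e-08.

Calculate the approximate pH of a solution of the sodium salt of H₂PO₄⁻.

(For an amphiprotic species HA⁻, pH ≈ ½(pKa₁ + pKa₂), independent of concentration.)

pKa₁ = -log(6.74e-03) = 2.17; pKa₂ = -log(5.52e-08) = 7.26. For an amphiprotic species, pH ≈ ½(pKa₁ + pKa₂) = ½(2.17 + 7.26) = 4.71.

pH = 4.71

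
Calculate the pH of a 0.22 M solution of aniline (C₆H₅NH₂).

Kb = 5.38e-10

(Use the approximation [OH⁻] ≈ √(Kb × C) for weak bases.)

[OH⁻] = √(Kb × C) = √(5.38e-10 × 0.22) = 1.0879e-05. pOH = 4.96, pH = 14 - pOH

pH = 9.04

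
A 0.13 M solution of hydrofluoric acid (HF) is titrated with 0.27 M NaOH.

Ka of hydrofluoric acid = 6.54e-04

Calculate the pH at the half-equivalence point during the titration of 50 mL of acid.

At half-equivalence [HA] = [A⁻], so Henderson-Hasselbalch gives pH = pKa = -log(6.54e-04) = 3.18.

pH = pKa = 3.18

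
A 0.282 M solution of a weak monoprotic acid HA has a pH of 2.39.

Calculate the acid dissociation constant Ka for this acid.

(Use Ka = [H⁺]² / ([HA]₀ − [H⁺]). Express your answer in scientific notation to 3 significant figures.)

[H⁺] = 10^(−pH) = 10^(−2.39) = 4.074e-03 M. For HA ⇌ H⁺ + A⁻, Ka = [H⁺][A⁻]/[HA] = [H⁺]² / ([HA]₀ − [H⁺]) = (4.074e-03)² / (0.282 − 4.074e-03) = 5.97e-05.

K_a = 5.97e-05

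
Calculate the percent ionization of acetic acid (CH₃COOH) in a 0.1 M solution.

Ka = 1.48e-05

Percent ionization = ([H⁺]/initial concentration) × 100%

Using Ka equilibrium: x² + Ka×x - Ka×C = 0. Solving: [H⁺] = 1.2092e-03. Percent = (1.2092e-03/0.1) × 100

Percent ionization = 1.21%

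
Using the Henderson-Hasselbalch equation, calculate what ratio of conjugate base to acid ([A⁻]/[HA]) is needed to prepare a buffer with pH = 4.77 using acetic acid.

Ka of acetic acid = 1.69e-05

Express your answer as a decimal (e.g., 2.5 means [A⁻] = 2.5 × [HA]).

pKa = -log(1.69e-05) = 4.7721. pH = pKa + log([A⁻]/[HA]), so log([A⁻]/[HA]) = pH − pKa = 4.77 − 4.7721 = -0.0021. [A⁻]/[HA] = 10^(-0.0021) = 0.995

[A⁻]/[HA] = 0.995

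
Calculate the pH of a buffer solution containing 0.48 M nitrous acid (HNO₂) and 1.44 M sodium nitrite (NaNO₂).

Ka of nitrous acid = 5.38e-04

pKa = -log(5.38e-04) = 3.27. pH = pKa + log([A⁻]/[HA]) = 3.27 + log(1.44/0.48)

pH = 3.75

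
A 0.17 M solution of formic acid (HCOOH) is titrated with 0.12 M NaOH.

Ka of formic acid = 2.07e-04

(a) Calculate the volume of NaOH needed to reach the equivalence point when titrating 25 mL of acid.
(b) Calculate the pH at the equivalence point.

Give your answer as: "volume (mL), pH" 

moles acid = 0.17 × 25/1000 = 0.00425 mol; V_base = moles/0.12 × 1000 = 35.4 mL. At equivalence only the conjugate base is present: [A⁻] = 0.00425/0.060 = 7.0345e-02 M. Kb = Kw/Ka = 4.83e-11; [OH⁻] = √(Kb × [A⁻]) = 1.8434e-06; pOH = 5.73; pH = 14 - pOH = 8.27.

V = 35.4 mL, pH = 8.27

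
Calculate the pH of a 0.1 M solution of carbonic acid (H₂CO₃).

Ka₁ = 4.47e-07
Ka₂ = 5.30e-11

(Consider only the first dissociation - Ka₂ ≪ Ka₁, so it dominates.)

First dissociation dominates. From Ka₁ = [H⁺][HA⁻]/[H₂A], x² + Ka₁·x − Ka₁·C = 0 with C = 0.1 M and Ka₁ = 4.47e-07. Solving: [H⁺] = (−Ka₁ + √(Ka₁² + 4·Ka₁·C)) / 2 = 2.1120e-04 M. pH = -log(2.1120e-04) = 3.68.

pH = 3.68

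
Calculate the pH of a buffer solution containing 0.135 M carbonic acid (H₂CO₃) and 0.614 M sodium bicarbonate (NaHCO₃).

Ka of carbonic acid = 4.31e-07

pKa = -log(4.31e-07) = 6.37. pH = pKa + log([A⁻]/[HA]) = 6.37 + log(0.614/0.135)

pH = 7.02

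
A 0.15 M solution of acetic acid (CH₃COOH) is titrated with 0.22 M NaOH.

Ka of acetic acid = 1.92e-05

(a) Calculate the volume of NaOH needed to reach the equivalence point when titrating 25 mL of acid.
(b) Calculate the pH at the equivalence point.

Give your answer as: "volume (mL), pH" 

moles acid = 0.15 × 25/1000 = 0.00375 mol; V_base = moles/0.22 × 1000 = 17.0 mL. At equivalence only the conjugate base is present: [A⁻] = 0.00375/0.042 = 8.9189e-02 M. Kb = Kw/Ka = 5.21e-10; [OH⁻] = √(Kb × [A⁻]) = 6.8156e-06; pOH = 5.17; pH = 14 - pOH = 8.83.

V = 17.0 mL, pH = 8.83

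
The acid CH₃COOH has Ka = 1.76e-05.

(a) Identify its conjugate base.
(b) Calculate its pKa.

(a) The conjugate base is formed by removing one H⁺ from CH₃COOH, giving CH₃COO⁻. (b) pKa = -log(Ka) = -log(1.76e-05) = 4.75.

Conjugate base: CH₃COO⁻; pK_a = 4.75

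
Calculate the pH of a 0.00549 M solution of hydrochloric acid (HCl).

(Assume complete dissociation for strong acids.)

[H⁺] = 0.00549 M for strong acid. pH = -log[H⁺] = -log(0.00549)

pH = 2.26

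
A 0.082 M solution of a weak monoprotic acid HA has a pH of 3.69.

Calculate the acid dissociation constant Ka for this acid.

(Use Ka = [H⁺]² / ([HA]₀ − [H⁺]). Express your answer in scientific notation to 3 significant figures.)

[H⁺] = 10^(−pH) = 10^(−3.69) = 2.042e-04 M. For HA ⇌ H⁺ + A⁻, Ka = [H⁺][A⁻]/[HA] = [H⁺]² / ([HA]₀ − [H⁺]) = (2.042e-04)² / (0.082 − 2.042e-04) = 5.10e-07.

K_a = 5.10e-07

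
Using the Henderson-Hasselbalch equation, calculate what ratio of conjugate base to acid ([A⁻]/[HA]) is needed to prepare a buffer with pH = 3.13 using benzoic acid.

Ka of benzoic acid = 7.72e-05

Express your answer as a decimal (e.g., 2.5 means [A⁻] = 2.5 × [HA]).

pKa = -log(7.72e-05) = 4.1124. pH = pKa + log([A⁻]/[HA]), so log([A⁻]/[HA]) = pH − pKa = 3.13 − 4.1124 = -0.9824. [A⁻]/[HA] = 10^(-0.9824) = 0.104

[A⁻]/[HA] = 0.104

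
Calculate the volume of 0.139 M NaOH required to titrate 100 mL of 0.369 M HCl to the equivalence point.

At equivalence: moles acid = moles base. moles HCl = 0.369 × 100/1000 = 0.0369 mol. V_base = moles / 0.139 × 1000 = 265.5 mL.

V_{base} = 265.5 mL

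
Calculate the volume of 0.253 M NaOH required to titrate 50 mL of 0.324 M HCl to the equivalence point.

At equivalence: moles acid = moles base. moles HCl = 0.324 × 50/1000 = 0.0162 mol. V_base = moles / 0.253 × 1000 = 64.0 mL.

V_{base} = 64.0 mL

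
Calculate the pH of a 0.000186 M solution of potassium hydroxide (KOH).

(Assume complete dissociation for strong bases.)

[OH⁻] = 0.000186 M for strong base. pOH = -log[OH⁻] = 3.73, pH = 14 - pOH

pH = 10.27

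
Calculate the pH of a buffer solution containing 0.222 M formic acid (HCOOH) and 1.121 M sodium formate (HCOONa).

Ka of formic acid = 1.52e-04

pKa = -log(1.52e-04) = 3.82. pH = pKa + log([A⁻]/[HA]) = 3.82 + log(1.121/0.222)

pH = 4.52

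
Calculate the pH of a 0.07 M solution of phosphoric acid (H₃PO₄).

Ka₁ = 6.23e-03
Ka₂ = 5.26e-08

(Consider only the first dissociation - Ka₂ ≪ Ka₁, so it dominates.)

First dissociation dominates. From Ka₁ = [H⁺][HA⁻]/[H₂A], x² + Ka₁·x − Ka₁·C = 0 with C = 0.07 M and Ka₁ = 6.23e-03. Solving: [H⁺] = (−Ka₁ + √(Ka₁² + 4·Ka₁·C)) / 2 = 1.7999e-02 M. pH = -log(1.7999e-02) = 1.74.

pH = 1.74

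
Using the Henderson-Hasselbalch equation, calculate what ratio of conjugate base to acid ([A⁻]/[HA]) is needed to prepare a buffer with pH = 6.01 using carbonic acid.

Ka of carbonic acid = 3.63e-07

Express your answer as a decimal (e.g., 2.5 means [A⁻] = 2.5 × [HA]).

pKa = -log(3.63e-07) = 6.4401. pH = pKa + log([A⁻]/[HA]), so log([A⁻]/[HA]) = pH − pKa = 6.01 − 6.4401 = -0.4301. [A⁻]/[HA] = 10^(-0.4301) = 0.371

[A⁻]/[HA] = 0.371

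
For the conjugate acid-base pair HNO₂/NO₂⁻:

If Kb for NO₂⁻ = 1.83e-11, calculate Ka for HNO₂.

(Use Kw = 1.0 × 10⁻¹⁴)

For a conjugate pair Ka × Kb = Kw, so Ka = Kw/Kb = 1.0 × 10⁻¹⁴ / 1.83e-11 = 5.46e-04.

K_a = 5.46e-04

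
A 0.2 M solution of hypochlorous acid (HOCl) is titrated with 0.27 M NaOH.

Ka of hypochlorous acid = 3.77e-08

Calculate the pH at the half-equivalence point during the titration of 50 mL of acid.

At half-equivalence [HA] = [A⁻], so Henderson-Hasselbalch gives pH = pKa = -log(3.77e-08) = 7.42.

pH = pKa = 7.42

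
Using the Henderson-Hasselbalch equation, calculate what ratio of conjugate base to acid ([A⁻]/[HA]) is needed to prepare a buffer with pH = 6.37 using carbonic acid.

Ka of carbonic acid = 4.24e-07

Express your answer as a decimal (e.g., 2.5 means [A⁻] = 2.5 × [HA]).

pKa = -log(4.24e-07) = 6.3726. pH = pKa + log([A⁻]/[HA]), so log([A⁻]/[HA]) = pH − pKa = 6.37 − 6.3726 = -0.0026. [A⁻]/[HA] = 10^(-0.0026) = 0.994

[A⁻]/[HA] = 0.994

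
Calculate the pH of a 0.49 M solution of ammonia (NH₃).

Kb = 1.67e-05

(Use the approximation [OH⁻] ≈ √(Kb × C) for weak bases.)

[OH⁻] = √(Kb × C) = √(1.67e-05 × 0.49) = 2.8606e-03. pOH = 2.54, pH = 14 - pOH

pH = 11.46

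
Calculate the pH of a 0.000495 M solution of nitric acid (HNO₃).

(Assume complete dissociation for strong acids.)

[H⁺] = 0.000495 M for strong acid. pH = -log[H⁺] = -log(0.000495)

pH = 3.31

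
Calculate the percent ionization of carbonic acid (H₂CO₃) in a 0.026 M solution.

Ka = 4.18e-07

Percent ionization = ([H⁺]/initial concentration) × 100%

Using Ka equilibrium: x² + Ka×x - Ka×C = 0. Solving: [H⁺] = 1.0404e-04. Percent = (1.0404e-04/0.026) × 100

Percent ionization = 0.4%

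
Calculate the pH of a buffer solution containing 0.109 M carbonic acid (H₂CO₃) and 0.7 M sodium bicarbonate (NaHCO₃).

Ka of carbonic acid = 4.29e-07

pKa = -log(4.29e-07) = 6.37. pH = pKa + log([A⁻]/[HA]) = 6.37 + log(0.7/0.109)

pH = 7.18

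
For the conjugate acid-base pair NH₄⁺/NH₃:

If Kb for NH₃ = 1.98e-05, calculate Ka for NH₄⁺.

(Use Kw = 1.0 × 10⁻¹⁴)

For a conjugate pair Ka × Kb = Kw, so Ka = Kw/Kb = 1.0 × 10⁻¹⁴ / 1.98e-05 = 5.05e-10.

K_a = 5.05e-10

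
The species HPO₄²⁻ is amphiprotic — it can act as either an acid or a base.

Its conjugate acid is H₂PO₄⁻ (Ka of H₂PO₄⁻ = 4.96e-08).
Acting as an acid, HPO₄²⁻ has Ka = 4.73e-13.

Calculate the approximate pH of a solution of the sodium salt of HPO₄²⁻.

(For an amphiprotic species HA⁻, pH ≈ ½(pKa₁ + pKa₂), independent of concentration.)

pKa₁ = -log(4.96e-08) = 7.30; pKa₂ = -log(4.73e-13) = 12.33. For an amphiprotic species, pH ≈ ½(pKa₁ + pKa₂) = ½(7.30 + 12.33) = 9.81.

pH = 9.81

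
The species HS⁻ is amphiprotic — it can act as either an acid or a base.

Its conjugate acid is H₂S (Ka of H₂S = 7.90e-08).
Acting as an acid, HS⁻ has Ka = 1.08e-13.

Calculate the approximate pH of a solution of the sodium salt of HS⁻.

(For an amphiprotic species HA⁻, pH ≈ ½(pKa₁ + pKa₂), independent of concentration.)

pKa₁ = -log(7.90e-08) = 7.10; pKa₂ = -log(1.08e-13) = 12.97. For an amphiprotic species, pH ≈ ½(pKa₁ + pKa₂) = ½(7.10 + 12.97) = 10.03.

pH = 10.03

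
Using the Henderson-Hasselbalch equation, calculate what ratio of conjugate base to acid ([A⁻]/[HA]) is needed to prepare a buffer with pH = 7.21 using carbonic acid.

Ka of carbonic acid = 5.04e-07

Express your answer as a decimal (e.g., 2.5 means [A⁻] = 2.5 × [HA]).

pKa = -log(5.04e-07) = 6.2976. pH = pKa + log([A⁻]/[HA]), so log([A⁻]/[HA]) = pH − pKa = 7.21 − 6.2976 = 0.9124. [A⁻]/[HA] = 10^(0.9124) = 8.17

[A⁻]/[HA] = 8.17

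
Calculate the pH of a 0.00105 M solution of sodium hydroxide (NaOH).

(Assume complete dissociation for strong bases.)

[OH⁻] = 0.00105 M for strong base. pOH = -log[OH⁻] = 2.98, pH = 14 - pOH

pH = 11.02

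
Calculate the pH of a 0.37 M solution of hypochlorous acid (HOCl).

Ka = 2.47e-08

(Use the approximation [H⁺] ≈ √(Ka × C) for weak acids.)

[H⁺] = √(Ka × C) = √(2.47e-08 × 0.37) = 9.5598e-05. pH = -log(9.5598e-05)

pH = 4.02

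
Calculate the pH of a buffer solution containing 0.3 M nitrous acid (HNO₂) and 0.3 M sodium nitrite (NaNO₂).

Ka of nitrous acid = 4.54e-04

pKa = -log(4.54e-04) = 3.34. pH = pKa + log([A⁻]/[HA]) = 3.34 + log(0.3/0.3)

pH = 3.34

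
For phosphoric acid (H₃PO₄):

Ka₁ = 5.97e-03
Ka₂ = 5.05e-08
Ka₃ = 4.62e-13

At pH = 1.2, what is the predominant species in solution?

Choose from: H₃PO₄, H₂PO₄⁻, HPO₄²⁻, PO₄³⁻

pKa₁ = 2.22, pKa₂ = 7.30, pKa₃ = 12.34. For a polyprotic acid the predominant species crosses at each pKa: below pKa_n the protonated form dominates, above it the deprotonated form does. At pH = 1.2, the predominant species is H₃PO₄.

H₃PO₄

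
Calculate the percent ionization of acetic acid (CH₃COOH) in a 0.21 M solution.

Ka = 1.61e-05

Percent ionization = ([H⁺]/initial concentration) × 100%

Using Ka equilibrium: x² + Ka×x - Ka×C = 0. Solving: [H⁺] = 1.8307e-03. Percent = (1.8307e-03/0.21) × 100

Percent ionization = 0.872%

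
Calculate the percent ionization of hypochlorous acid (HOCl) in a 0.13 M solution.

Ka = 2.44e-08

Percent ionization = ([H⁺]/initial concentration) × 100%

Using Ka equilibrium: x² + Ka×x - Ka×C = 0. Solving: [H⁺] = 5.6308e-05. Percent = (5.6308e-05/0.13) × 100

Percent ionization = 0.0433%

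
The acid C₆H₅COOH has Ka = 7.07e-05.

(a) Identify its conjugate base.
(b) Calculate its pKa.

(a) The conjugate base is formed by removing one H⁺ from C₆H₅COOH, giving C₆H₅COO⁻. (b) pKa = -log(Ka) = -log(7.07e-05) = 4.15.

Conjugate base: C₆H₅COO⁻; pK_a = 4.15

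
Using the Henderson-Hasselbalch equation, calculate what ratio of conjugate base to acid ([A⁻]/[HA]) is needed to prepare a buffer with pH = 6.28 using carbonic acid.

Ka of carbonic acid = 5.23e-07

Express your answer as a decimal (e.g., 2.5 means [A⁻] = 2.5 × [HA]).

pKa = -log(5.23e-07) = 6.2815. pH = pKa + log([A⁻]/[HA]), so log([A⁻]/[HA]) = pH − pKa = 6.28 − 6.2815 = -0.0015. [A⁻]/[HA] = 10^(-0.0015) = 0.997

[A⁻]/[HA] = 0.997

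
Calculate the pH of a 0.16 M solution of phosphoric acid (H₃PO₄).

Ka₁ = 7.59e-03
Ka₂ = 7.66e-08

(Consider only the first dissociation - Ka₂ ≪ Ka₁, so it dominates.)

First dissociation dominates. From Ka₁ = [H⁺][HA⁻]/[H₂A], x² + Ka₁·x − Ka₁·C = 0 with C = 0.16 M and Ka₁ = 7.59e-03. Solving: [H⁺] = (−Ka₁ + √(Ka₁² + 4·Ka₁·C)) / 2 = 3.1259e-02 M. pH = -log(3.1259e-02) = 1.51.

pH = 1.51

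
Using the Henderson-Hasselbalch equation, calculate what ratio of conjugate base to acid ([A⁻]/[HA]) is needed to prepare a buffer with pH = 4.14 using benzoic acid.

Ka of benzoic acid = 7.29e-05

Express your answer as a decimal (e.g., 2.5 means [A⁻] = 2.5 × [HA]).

pKa = -log(7.29e-05) = 4.1373. pH = pKa + log([A⁻]/[HA]), so log([A⁻]/[HA]) = pH − pKa = 4.14 − 4.1373 = 0.0027. [A⁻]/[HA] = 10^(0.0027) = 1.01

[A⁻]/[HA] = 1.01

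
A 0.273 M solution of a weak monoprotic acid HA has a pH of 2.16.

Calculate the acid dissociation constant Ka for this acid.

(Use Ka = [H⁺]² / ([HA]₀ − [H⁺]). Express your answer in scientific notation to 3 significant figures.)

[H⁺] = 10^(−pH) = 10^(−2.16) = 6.918e-03 M. For HA ⇌ H⁺ + A⁻, Ka = [H⁺][A⁻]/[HA] = [H⁺]² / ([HA]₀ − [H⁺]) = (6.918e-03)² / (0.273 − 6.918e-03) = 1.80e-04.

K_a = 1.80e-04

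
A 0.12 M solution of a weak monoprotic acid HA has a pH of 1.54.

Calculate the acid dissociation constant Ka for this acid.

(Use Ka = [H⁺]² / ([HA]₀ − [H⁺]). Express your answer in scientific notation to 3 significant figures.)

[H⁺] = 10^(−pH) = 10^(−1.54) = 2.884e-02 M. For HA ⇌ H⁺ + A⁻, Ka = [H⁺][A⁻]/[HA] = [H⁺]² / ([HA]₀ − [H⁺]) = (2.884e-02)² / (0.12 − 2.884e-02) = 9.12e-03.

K_a = 9.12e-03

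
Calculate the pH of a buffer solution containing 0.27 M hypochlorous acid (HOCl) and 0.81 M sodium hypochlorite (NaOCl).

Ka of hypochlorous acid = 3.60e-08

pKa = -log(3.60e-08) = 7.44. pH = pKa + log([A⁻]/[HA]) = 7.44 + log(0.81/0.27)

pH = 7.92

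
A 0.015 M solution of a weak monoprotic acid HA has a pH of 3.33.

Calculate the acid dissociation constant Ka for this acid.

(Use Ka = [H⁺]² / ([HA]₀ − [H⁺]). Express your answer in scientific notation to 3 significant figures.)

[H⁺] = 10^(−pH) = 10^(−3.33) = 4.677e-04 M. For HA ⇌ H⁺ + A⁻, Ka = [H⁺][A⁻]/[HA] = [H⁺]² / ([HA]₀ − [H⁺]) = (4.677e-04)² / (0.015 − 4.677e-04) = 1.51e-05.

K_a = 1.51e-05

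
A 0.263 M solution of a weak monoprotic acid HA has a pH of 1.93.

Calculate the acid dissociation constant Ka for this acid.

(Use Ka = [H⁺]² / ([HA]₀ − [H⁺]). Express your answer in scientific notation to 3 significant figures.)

[H⁺] = 10^(−pH) = 10^(−1.93) = 1.175e-02 M. For HA ⇌ H⁺ + A⁻, Ka = [H⁺][A⁻]/[HA] = [H⁺]² / ([HA]₀ − [H⁺]) = (1.175e-02)² / (0.263 − 1.175e-02) = 5.49e-04.

K_a = 5.49e-04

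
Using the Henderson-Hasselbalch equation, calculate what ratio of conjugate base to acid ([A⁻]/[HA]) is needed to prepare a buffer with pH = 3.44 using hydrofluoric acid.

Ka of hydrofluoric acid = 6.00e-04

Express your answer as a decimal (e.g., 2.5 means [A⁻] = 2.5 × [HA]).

pKa = -log(6.00e-04) = 3.2218. pH = pKa + log([A⁻]/[HA]), so log([A⁻]/[HA]) = pH − pKa = 3.44 − 3.2218 = 0.2182. [A⁻]/[HA] = 10^(0.2182) = 1.65

[A⁻]/[HA] = 1.65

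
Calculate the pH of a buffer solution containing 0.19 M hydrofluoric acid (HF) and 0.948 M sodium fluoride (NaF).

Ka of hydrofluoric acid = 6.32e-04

pKa = -log(6.32e-04) = 3.20. pH = pKa + log([A⁻]/[HA]) = 3.20 + log(0.948/0.19)

pH = 3.90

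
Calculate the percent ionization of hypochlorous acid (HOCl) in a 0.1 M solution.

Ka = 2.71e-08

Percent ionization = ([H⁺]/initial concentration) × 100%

Using Ka equilibrium: x² + Ka×x - Ka×C = 0. Solving: [H⁺] = 5.2044e-05. Percent = (5.2044e-05/0.1) × 100

Percent ionization = 0.052%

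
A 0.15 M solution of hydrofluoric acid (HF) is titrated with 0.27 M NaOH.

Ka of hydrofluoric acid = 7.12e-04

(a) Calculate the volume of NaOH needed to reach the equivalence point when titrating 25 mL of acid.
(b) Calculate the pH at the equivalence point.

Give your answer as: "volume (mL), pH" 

moles acid = 0.15 × 25/1000 = 0.00375 mol; V_base = moles/0.27 × 1000 = 13.9 mL. At equivalence only the conjugate base is present: [A⁻] = 0.00375/0.039 = 9.6429e-02 M. Kb = Kw/Ka = 1.40e-11; [OH⁻] = √(Kb × [A⁻]) = 1.1638e-06; pOH = 5.93; pH = 14 - pOH = 8.07.

V = 13.9 mL, pH = 8.07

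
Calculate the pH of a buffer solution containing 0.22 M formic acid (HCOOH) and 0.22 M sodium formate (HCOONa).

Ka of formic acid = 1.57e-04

pKa = -log(1.57e-04) = 3.80. pH = pKa + log([A⁻]/[HA]) = 3.80 + log(0.22/0.22)

pH = 3.80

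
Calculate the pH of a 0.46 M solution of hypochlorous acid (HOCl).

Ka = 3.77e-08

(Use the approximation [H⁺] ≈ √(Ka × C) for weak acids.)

[H⁺] = √(Ka × C) = √(3.77e-08 × 0.46) = 1.3169e-04. pH = -log(1.3169e-04)

pH = 3.88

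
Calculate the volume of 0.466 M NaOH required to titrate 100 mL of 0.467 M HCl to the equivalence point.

At equivalence: moles acid = moles base. moles HCl = 0.467 × 100/1000 = 0.0467 mol. V_base = moles / 0.466 × 1000 = 100.2 mL.

V_{base} = 100.2 mL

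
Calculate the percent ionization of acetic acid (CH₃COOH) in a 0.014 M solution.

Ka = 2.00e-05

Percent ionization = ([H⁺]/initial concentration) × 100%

Using Ka equilibrium: x² + Ka×x - Ka×C = 0. Solving: [H⁺] = 5.1924e-04. Percent = (5.1924e-04/0.014) × 100

Percent ionization = 3.71%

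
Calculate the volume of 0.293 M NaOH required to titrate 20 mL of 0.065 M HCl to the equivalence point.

At equivalence: moles acid = moles base. moles HCl = 0.065 × 20/1000 = 0.0013 mol. V_base = moles / 0.293 × 1000 = 4.4 mL.

V_{base} = 4.4 mL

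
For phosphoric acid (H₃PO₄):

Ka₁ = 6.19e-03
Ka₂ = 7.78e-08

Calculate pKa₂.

pKa₂ = -log(Ka₂) = -log(7.78e-08) = 7.11.

pK_{a2} = 7.11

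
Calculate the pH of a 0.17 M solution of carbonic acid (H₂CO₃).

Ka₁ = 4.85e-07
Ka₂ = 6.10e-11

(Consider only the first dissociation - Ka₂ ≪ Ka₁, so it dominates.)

First dissociation dominates. From Ka₁ = [H⁺][HA⁻]/[H₂A], x² + Ka₁·x − Ka₁·C = 0 with C = 0.17 M and Ka₁ = 4.85e-07. Solving: [H⁺] = (−Ka₁ + √(Ka₁² + 4·Ka₁·C)) / 2 = 2.8690e-04 M. pH = -log(2.8690e-04) = 3.54.

pH = 3.54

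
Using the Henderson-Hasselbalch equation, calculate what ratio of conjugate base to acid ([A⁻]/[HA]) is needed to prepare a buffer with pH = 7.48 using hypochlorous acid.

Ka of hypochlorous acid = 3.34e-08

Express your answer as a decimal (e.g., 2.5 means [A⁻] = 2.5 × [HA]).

pKa = -log(3.34e-08) = 7.4763. pH = pKa + log([A⁻]/[HA]), so log([A⁻]/[HA]) = pH − pKa = 7.48 − 7.4763 = 0.0037. [A⁻]/[HA] = 10^(0.0037) = 1.01

[A⁻]/[HA] = 1.01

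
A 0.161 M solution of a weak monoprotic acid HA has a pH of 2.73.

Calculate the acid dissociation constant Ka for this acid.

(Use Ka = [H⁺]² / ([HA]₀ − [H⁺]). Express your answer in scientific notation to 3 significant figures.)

[H⁺] = 10^(−pH) = 10^(−2.73) = 1.862e-03 M. For HA ⇌ H⁺ + A⁻, Ka = [H⁺][A⁻]/[HA] = [H⁺]² / ([HA]₀ − [H⁺]) = (1.862e-03)² / (0.161 − 1.862e-03) = 2.18e-05.

K_a = 2.18e-05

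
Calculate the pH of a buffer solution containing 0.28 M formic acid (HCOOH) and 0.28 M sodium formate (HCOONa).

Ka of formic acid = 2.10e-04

pKa = -log(2.10e-04) = 3.68. pH = pKa + log([A⁻]/[HA]) = 3.68 + log(0.28/0.28)

pH = 3.68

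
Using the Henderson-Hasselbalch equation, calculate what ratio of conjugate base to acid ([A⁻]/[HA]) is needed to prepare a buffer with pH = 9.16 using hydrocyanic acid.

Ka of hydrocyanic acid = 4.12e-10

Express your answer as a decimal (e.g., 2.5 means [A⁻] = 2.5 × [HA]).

pKa = -log(4.12e-10) = 9.3851. pH = pKa + log([A⁻]/[HA]), so log([A⁻]/[HA]) = pH − pKa = 9.16 − 9.3851 = -0.2251. [A⁻]/[HA] = 10^(-0.2251) = 0.596

[A⁻]/[HA] = 0.596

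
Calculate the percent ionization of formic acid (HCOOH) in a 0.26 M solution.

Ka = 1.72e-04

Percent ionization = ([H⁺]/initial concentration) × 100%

Using Ka equilibrium: x² + Ka×x - Ka×C = 0. Solving: [H⁺] = 6.6019e-03. Percent = (6.6019e-03/0.26) × 100

Percent ionization = 2.54%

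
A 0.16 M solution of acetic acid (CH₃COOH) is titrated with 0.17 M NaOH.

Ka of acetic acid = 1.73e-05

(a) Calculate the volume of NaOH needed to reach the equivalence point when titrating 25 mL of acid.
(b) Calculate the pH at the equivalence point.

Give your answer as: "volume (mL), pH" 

moles acid = 0.16 × 25/1000 = 0.004 mol; V_base = moles/0.17 × 1000 = 23.5 mL. At equivalence only the conjugate base is present: [A⁻] = 0.004/0.049 = 8.2424e-02 M. Kb = Kw/Ka = 5.78e-10; [OH⁻] = √(Kb × [A⁻]) = 6.9025e-06; pOH = 5.16; pH = 14 - pOH = 8.84.

V = 23.5 mL, pH = 8.84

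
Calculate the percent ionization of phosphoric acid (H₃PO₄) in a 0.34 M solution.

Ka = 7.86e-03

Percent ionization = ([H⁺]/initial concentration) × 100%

Using Ka equilibrium: x² + Ka×x - Ka×C = 0. Solving: [H⁺] = 4.7914e-02. Percent = (4.7914e-02/0.34) × 100

Percent ionization = 14.1%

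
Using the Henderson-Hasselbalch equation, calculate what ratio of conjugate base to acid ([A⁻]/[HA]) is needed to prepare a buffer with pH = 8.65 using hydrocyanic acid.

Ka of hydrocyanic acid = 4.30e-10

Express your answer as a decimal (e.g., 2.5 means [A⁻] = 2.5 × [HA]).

pKa = -log(4.30e-10) = 9.3665. pH = pKa + log([A⁻]/[HA]), so log([A⁻]/[HA]) = pH − pKa = 8.65 − 9.3665 = -0.7165. [A⁻]/[HA] = 10^(-0.7165) = 0.192

[A⁻]/[HA] = 0.192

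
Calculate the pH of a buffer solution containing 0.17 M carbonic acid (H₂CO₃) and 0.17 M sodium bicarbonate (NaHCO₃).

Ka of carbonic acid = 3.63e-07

pKa = -log(3.63e-07) = 6.44. pH = pKa + log([A⁻]/[HA]) = 6.44 + log(0.17/0.17)

pH = 6.44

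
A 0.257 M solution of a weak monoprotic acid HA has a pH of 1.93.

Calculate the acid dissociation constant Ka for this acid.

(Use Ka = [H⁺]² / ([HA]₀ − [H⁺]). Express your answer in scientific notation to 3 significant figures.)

[H⁺] = 10^(−pH) = 10^(−1.93) = 1.175e-02 M. For HA ⇌ H⁺ + A⁻, Ka = [H⁺][A⁻]/[HA] = [H⁺]² / ([HA]₀ − [H⁺]) = (1.175e-02)² / (0.257 − 1.175e-02) = 5.63e-04.

K_a = 5.63e-04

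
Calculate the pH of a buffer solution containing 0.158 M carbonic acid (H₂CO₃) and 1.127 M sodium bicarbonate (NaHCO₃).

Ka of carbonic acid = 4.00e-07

pKa = -log(4.00e-07) = 6.40. pH = pKa + log([A⁻]/[HA]) = 6.40 + log(1.127/0.158)

pH = 7.25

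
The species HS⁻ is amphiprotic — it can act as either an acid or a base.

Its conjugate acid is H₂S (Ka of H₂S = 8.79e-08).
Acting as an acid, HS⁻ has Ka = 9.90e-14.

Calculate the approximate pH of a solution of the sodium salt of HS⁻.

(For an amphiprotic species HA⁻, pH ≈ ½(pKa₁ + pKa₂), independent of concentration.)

pKa₁ = -log(8.79e-08) = 7.06; pKa₂ = -log(9.90e-14) = 13.00. For an amphiprotic species, pH ≈ ½(pKa₁ + pKa₂) = ½(7.06 + 13.00) = 10.03.

pH = 10.03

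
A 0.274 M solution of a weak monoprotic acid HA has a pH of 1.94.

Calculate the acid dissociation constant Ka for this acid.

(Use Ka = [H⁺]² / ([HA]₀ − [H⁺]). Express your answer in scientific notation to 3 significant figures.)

[H⁺] = 10^(−pH) = 10^(−1.94) = 1.148e-02 M. For HA ⇌ H⁺ + A⁻, Ka = [H⁺][A⁻]/[HA] = [H⁺]² / ([HA]₀ − [H⁺]) = (1.148e-02)² / (0.274 − 1.148e-02) = 5.02e-04.

K_a = 5.02e-04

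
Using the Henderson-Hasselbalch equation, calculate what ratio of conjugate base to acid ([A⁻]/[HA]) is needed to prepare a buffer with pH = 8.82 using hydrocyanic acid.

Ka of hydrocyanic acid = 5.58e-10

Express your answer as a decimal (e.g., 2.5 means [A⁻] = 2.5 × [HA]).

pKa = -log(5.58e-10) = 9.2534. pH = pKa + log([A⁻]/[HA]), so log([A⁻]/[HA]) = pH − pKa = 8.82 − 9.2534 = -0.4334. [A⁻]/[HA] = 10^(-0.4334) = 0.369

[A⁻]/[HA] = 0.369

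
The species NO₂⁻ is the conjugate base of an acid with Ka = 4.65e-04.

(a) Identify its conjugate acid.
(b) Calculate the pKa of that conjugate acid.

(a) The conjugate acid is formed by adding one H⁺ to NO₂⁻, giving HNO₂. (b) pKa = -log(Ka) = -log(4.65e-04) = 3.33.

Conjugate acid: HNO₂; pK_a = 3.33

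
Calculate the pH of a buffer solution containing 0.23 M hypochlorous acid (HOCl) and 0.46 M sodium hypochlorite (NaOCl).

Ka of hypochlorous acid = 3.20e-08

pKa = -log(3.20e-08) = 7.49. pH = pKa + log([A⁻]/[HA]) = 7.49 + log(0.46/0.23)

pH = 7.80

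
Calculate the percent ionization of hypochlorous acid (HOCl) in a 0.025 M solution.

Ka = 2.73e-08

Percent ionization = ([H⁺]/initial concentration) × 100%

Using Ka equilibrium: x² + Ka×x - Ka×C = 0. Solving: [H⁺] = 2.6111e-05. Percent = (2.6111e-05/0.025) × 100

Percent ionization = 0.104%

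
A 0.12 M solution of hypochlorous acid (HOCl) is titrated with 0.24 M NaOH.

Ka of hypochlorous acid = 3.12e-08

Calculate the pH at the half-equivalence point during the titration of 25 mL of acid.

At half-equivalence [HA] = [A⁻], so Henderson-Hasselbalch gives pH = pKa = -log(3.12e-08) = 7.51.

pH = pKa = 7.51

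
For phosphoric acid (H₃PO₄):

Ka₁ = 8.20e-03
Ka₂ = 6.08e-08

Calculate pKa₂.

pKa₂ = -log(Ka₂) = -log(6.08e-08) = 7.22.

pK_{a2} = 7.22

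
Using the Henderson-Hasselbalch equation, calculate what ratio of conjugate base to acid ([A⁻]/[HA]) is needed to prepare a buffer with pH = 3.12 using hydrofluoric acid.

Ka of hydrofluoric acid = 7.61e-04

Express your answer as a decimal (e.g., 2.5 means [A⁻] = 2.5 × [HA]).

pKa = -log(7.61e-04) = 3.1186. pH = pKa + log([A⁻]/[HA]), so log([A⁻]/[HA]) = pH − pKa = 3.12 − 3.1186 = 0.0014. [A⁻]/[HA] = 10^(0.0014) = 1.00

[A⁻]/[HA] = 1.00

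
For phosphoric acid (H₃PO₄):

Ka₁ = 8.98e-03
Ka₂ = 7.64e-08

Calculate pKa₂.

pKa₂ = -log(Ka₂) = -log(7.64e-08) = 7.12.

pK_{a2} = 7.12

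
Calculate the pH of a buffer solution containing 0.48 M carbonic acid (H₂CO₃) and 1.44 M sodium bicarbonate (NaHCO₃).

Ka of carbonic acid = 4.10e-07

pKa = -log(4.10e-07) = 6.39. pH = pKa + log([A⁻]/[HA]) = 6.39 + log(1.44/0.48)

pH = 6.86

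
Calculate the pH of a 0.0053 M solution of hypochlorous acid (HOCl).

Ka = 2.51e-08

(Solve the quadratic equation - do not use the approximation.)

x² + Ka×x - Ka×C = 0. Using quadratic formula: [H⁺] = 1.1521e-05

pH = 4.94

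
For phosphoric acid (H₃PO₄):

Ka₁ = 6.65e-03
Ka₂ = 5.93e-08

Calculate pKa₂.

pKa₂ = -log(Ka₂) = -log(5.93e-08) = 7.23.

pK_{a2} = 7.23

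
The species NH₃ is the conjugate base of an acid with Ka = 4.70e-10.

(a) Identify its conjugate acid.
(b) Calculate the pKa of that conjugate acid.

(a) The conjugate acid is formed by adding one H⁺ to NH₃, giving NH₄⁺. (b) pKa = -log(Ka) = -log(4.70e-10) = 9.33.

Conjugate acid: NH₄⁺; pK_a = 9.33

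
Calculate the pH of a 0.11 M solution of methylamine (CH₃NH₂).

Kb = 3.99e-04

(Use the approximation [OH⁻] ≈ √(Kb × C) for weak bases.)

[OH⁻] = √(Kb × C) = √(3.99e-04 × 0.11) = 6.6250e-03. pOH = 2.18, pH = 14 - pOH

pH = 11.82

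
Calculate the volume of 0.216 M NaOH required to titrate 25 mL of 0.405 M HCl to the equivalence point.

At equivalence: moles acid = moles base. moles HCl = 0.405 × 25/1000 = 0.01013 mol. V_base = moles / 0.216 × 1000 = 46.9 mL.

V_{base} = 46.9 mL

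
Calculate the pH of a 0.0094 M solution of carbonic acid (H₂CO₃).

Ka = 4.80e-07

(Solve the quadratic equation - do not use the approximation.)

x² + Ka×x - Ka×C = 0. Using quadratic formula: [H⁺] = 6.6932e-05

pH = 4.17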